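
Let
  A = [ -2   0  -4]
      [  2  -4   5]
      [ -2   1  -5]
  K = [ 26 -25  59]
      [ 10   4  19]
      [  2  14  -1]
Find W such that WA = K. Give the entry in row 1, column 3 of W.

-1

Since A sits to the right of W, W = KA⁻¹.
det A = -6, so A⁻¹ = [[-5/2, 2/3, 8/3], [0, -1/3, -1/3], [1, -1/3, -4/3]].
W = KA⁻¹ = [[26, -25, 59], [10, 4, 19], [2, 14, -1]] · [[-5/2, 2/3, 8/3], [0, -1/3, -1/3], [1, -1/3, -4/3]] = [[-6, 6, -1], [-6, -1, 0], [-6, -3, 2]].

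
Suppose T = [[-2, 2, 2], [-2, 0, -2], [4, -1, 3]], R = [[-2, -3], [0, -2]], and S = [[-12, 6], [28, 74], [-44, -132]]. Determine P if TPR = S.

P = [[3, 5], [2, -4], [4, 3]]

P = T⁻¹SR⁻¹ (apply T⁻¹ on the left and R⁻¹ on the right).
det T = 4, so T⁻¹ = [[-1/2, -2, -1], [-1/2, -7/2, -2], [1/2, 3/2, 1]].
R has determinant 4; R⁻¹ = [[-1/2, 3/4], [0, -1/2]].
T⁻¹S = [[-6, -19], [-4, 2], [-8, -18]].
P = (T⁻¹S)R⁻¹ = [[3, 5], [2, -4], [4, 3]].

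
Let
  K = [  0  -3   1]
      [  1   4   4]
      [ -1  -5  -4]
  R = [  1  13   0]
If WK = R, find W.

Right-multiplying both sides by K⁻¹ gives W = RK⁻¹.
K has determinant -1; K⁻¹ = [[-4, 17, 16], [0, -1, -1], [1, -3, -3]].
W = RK⁻¹ = [[1, 13, 0]] · [[-4, 17, 16], [0, -1, -1], [1, -3, -3]] = [[-4, 4, 3]].

W = [[-4, 4, 3]]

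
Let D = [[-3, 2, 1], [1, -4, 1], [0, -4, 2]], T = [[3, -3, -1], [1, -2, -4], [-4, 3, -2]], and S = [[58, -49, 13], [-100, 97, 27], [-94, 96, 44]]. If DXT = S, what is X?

X = [[-3, 2, -2], [3, 2, -4], [4, -5, 0]]

Left-multiply by D⁻¹ and right-multiply by T⁻¹: X = D⁻¹ST⁻¹.
det D = 4; the adjugate gives D⁻¹ = [[-1, -2, 3/2], [-1/2, -3/2, 1], [-1, -3, 5/2]].
det T = -1, so T⁻¹ = [[-16, 9, -10], [-18, 10, -11], [5, -3, 3]].
D⁻¹S = [[1, -1, -1], [27, -25, -3], [7, -2, 16]].
X = (D⁻¹S)T⁻¹ = [[-3, 2, -2], [3, 2, -4], [4, -5, 0]].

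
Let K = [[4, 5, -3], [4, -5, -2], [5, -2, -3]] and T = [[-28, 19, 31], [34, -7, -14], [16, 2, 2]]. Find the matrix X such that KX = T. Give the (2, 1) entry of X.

K is on the left of X, so left-multiply by K⁻¹: X = K⁻¹T.
det K = 3, so K⁻¹ = [[11/3, 7, -25/3], [2/3, 1, -4/3], [17/3, 11, -40/3]].
X = K⁻¹T = [[11/3, 7, -25/3], [2/3, 1, -4/3], [17/3, 11, -40/3]] · [[-28, 19, 31], [34, -7, -14], [16, 2, 2]] = [[2, 4, -1], [-6, 3, 4], [2, 4, -5]].

-6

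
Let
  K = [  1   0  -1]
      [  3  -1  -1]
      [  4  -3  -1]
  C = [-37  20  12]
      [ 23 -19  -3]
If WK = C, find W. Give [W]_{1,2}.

K is on the right of W, so right-multiply by K⁻¹: W = CK⁻¹.
det K = 3; the adjugate gives K⁻¹ = [[-2/3, 1, -1/3], [-1/3, 1, -2/3], [-5/3, 1, -1/3]].
W = CK⁻¹ = [[-37, 20, 12], [23, -19, -3]] · [[-2/3, 1, -1/3], [-1/3, 1, -2/3], [-5/3, 1, -1/3]] = [[-2, -5, -5], [-4, 1, 6]].

-5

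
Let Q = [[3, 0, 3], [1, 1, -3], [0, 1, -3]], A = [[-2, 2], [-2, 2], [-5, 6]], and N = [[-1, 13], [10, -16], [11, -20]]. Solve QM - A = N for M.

QM = N + A = [[-3, 15], [8, -14], [6, -14]].
Since Q multiplies M on the left, M = Q⁻¹(N + A).
Q has determinant 3; Q⁻¹ = [[0, 1, -1], [1, -3, 4], [1/3, -1, 1]].
M = Q⁻¹(N + A) = [[2, 0], [-3, 1], [-3, 5]].

M = [[2, 0], [-3, 1], [-3, 5]]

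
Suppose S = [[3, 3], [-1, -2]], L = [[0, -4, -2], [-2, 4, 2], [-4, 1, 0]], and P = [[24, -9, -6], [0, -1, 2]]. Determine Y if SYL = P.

Y = [[-1, -2, -3], [-4, -4, 4]]

Isolating Y: multiply by S⁻¹ from the left and L⁻¹ from the right, so Y = S⁻¹PL⁻¹.
S has determinant -3; S⁻¹ = [[2/3, 1], [-1/3, -1]].
det L = 4, so L⁻¹ = [[-1/2, -1/2, 0], [-2, -2, 1], [7/2, 4, -2]].
S⁻¹P = [[16, -7, -2], [-8, 4, 0]].
Y = (S⁻¹P)L⁻¹ = [[-1, -2, -3], [-4, -4, 4]].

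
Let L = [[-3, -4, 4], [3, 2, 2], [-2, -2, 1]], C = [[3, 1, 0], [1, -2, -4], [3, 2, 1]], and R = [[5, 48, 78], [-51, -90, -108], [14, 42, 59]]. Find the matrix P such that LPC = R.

P = [[2, 5, -2], [-3, 2, -4], [0, 1, -5]]

Left-multiply by L⁻¹ and right-multiply by C⁻¹: P = L⁻¹RC⁻¹.
det L = 2, so L⁻¹ = [[3, -2, -8], [-7/2, 5/2, 9], [-1, 1, 3]].
C has determinant 5; C⁻¹ = [[6/5, -1/5, -4/5], [-13/5, 3/5, 12/5], [8/5, -3/5, -7/5]].
L⁻¹R = [[5, -12, -22], [-19, -15, -12], [-14, -12, -9]].
P = (L⁻¹R)C⁻¹ = [[2, 5, -2], [-3, 2, -4], [0, 1, -5]].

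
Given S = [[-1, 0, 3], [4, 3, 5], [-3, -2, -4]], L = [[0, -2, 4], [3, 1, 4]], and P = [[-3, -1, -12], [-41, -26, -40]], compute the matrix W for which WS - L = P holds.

W = [[-1, -1, 0], [3, -5, 5]]

WS = P + L = [[-3, -3, -8], [-38, -25, -36]].
Right-multiplying both sides by S⁻¹ gives W = (P + L)S⁻¹.
det S = 5, so S⁻¹ = [[-2/5, -6/5, -9/5], [1/5, 13/5, 17/5], [1/5, -2/5, -3/5]].
W = (P + L)S⁻¹ = [[-1, -1, 0], [3, -5, 5]].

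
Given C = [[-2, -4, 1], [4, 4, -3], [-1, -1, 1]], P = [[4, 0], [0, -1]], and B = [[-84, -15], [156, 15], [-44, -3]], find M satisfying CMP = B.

Left-multiply by C⁻¹ and right-multiply by P⁻¹: M = C⁻¹BP⁻¹.
det C = 2; the adjugate gives C⁻¹ = [[1/2, 3/2, 4], [-1/2, -1/2, -1], [0, 1, 4]].
det P = -4, so P⁻¹ = [[1/4, 0], [0, -1]].
C⁻¹B = [[16, 3], [8, 3], [-20, 3]].
M = (C⁻¹B)P⁻¹ = [[4, -3], [2, -3], [-5, -3]].

M = [[4, -3], [2, -3], [-5, -3]]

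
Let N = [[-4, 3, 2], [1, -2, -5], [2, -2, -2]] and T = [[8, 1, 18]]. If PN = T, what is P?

N is on the right of P, so right-multiply by N⁻¹: P = TN⁻¹.
N has determinant 4; N⁻¹ = [[-3/2, 1/2, -11/4], [-2, 1, -9/2], [1/2, -1/2, 5/4]].
P = TN⁻¹ = [[8, 1, 18]] · [[-3/2, 1/2, -11/4], [-2, 1, -9/2], [1/2, -1/2, 5/4]] = [[-5, -4, -4]].

P = [[-5, -4, -4]]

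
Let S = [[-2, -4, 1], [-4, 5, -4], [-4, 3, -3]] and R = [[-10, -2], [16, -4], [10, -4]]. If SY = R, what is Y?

Left-multiplying both sides by S⁻¹ gives Y = S⁻¹R.
det S = -2; the adjugate gives S⁻¹ = [[3/2, 9/2, -11/2], [-2, -5, 6], [-4, -11, 13]].
Y = S⁻¹R = [[3/2, 9/2, -11/2], [-2, -5, 6], [-4, -11, 13]] · [[-10, -2], [16, -4], [10, -4]] = [[2, 1], [0, 0], [-6, 0]].

Y = [[2, 1], [0, 0], [-6, 0]]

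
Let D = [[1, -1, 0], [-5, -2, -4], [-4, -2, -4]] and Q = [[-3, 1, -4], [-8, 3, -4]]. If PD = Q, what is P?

P = [[-3, -4, 5], [-5, -1, 2]]

D is on the right of P, so right-multiply by D⁻¹: P = QD⁻¹.
det D = 4, so D⁻¹ = [[0, -1, 1], [-1, -1, 1], [1/2, 3/2, -7/4]].
P = QD⁻¹ = [[-3, 1, -4], [-8, 3, -4]] · [[0, -1, 1], [-1, -1, 1], [1/2, 3/2, -7/4]] = [[-3, -4, 5], [-5, -1, 2]].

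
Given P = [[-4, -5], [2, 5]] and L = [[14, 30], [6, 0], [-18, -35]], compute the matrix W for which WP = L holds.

Since P sits to the right of W, W = LP⁻¹.
det P = -10; the adjugate gives P⁻¹ = [[-1/2, -1/2], [1/5, 2/5]].
W = LP⁻¹ = [[14, 30], [6, 0], [-18, -35]] · [[-1/2, -1/2], [1/5, 2/5]] = [[-1, 5], [-3, -3], [2, -5]].

W = [[-1, 5], [-3, -3], [2, -5]]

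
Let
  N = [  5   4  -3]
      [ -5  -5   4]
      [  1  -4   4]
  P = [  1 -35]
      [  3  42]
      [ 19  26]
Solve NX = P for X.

X = [[3, -2], [-2, -4], [2, 3]]

N is on the left of X, so left-multiply by N⁻¹: X = N⁻¹P.
det N = 1; the adjugate gives N⁻¹ = [[-4, -4, 1], [24, 23, -5], [25, 24, -5]].
X = N⁻¹P = [[-4, -4, 1], [24, 23, -5], [25, 24, -5]] · [[1, -35], [3, 42], [19, 26]] = [[3, -2], [-2, -4], [2, 3]].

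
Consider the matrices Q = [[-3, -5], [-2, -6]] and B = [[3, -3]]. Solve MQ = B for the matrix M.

Right-multiplying both sides by Q⁻¹ gives M = BQ⁻¹.
Q has determinant 8; Q⁻¹ = [[-3/4, 5/8], [1/4, -3/8]].
M = BQ⁻¹ = [[3, -3]] · [[-3/4, 5/8], [1/4, -3/8]] = [[-3, 3]].

M = [[-3, 3]]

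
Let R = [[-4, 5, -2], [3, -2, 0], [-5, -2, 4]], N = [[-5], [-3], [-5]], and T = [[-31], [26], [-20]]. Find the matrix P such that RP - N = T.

RP = T + N = [[-36], [23], [-25]].
R is on the left of P, so left-multiply by R⁻¹: P = R⁻¹(T + N).
det R = 4, so R⁻¹ = [[-2, -4, -1], [-3, -13/2, -3/2], [-4, -33/4, -7/4]].
P = R⁻¹(T + N) = [[5], [-4], [-2]].

P = [[5], [-4], [-2]]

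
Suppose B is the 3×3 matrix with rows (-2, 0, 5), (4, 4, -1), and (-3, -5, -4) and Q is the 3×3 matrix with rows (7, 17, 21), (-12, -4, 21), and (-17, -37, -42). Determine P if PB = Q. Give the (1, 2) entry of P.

3

B is on the right of P, so right-multiply by B⁻¹: P = QB⁻¹.
det B = 2; the adjugate gives B⁻¹ = [[-21/2, -25/2, -10], [19/2, 23/2, 9], [-4, -5, -4]].
P = QB⁻¹ = [[7, 17, 21], [-12, -4, 21], [-17, -37, -42]] · [[-21/2, -25/2, -10], [19/2, 23/2, 9], [-4, -5, -4]] = [[4, 3, -1], [4, -1, 0], [-5, -3, 5]].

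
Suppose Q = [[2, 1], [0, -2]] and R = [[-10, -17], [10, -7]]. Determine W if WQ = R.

Right-multiplying both sides by Q⁻¹ gives W = RQ⁻¹.
det Q = -4; the adjugate gives Q⁻¹ = [[1/2, 1/4], [0, -1/2]].
W = RQ⁻¹ = [[-10, -17], [10, -7]] · [[1/2, 1/4], [0, -1/2]] = [[-5, 6], [5, 6]].

W = [[-5, 6], [5, 6]]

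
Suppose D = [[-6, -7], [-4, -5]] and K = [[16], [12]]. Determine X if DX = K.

D is on the left of X, so left-multiply by D⁻¹: X = D⁻¹K.
det D = 2, so D⁻¹ = [[-5/2, 7/2], [2, -3]].
X = D⁻¹K = [[-5/2, 7/2], [2, -3]] · [[16], [12]] = [[2], [-4]].

X = [[2], [-4]]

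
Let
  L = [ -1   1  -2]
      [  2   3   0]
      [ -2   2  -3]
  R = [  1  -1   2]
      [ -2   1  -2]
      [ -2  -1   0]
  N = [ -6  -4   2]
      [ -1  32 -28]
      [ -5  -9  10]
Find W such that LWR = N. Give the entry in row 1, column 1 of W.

W = L⁻¹NR⁻¹ (apply L⁻¹ on the left and R⁻¹ on the right).
L has determinant -5; L⁻¹ = [[9/5, 1/5, -6/5], [-6/5, 1/5, 4/5], [-2, 0, 1]].
R has determinant 2; R⁻¹ = [[-1, -1, 0], [2, 2, -1], [2, 3/2, -1/2]].
L⁻¹N = [[-5, 10, -14], [3, 4, 0], [7, -1, 6]].
W = (L⁻¹N)R⁻¹ = [[-3, 4, -3], [5, 5, -4], [3, 0, -2]].

-3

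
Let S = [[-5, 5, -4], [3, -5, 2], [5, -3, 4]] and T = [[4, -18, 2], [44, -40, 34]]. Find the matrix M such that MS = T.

M = [[-3, 3, -4], [-2, 3, 5]]

Right-multiplying both sides by S⁻¹ gives M = TS⁻¹.
det S = -4; the adjugate gives S⁻¹ = [[7/2, 2, 5/2], [1/2, 0, 1/2], [-4, -5/2, -5/2]].
M = TS⁻¹ = [[4, -18, 2], [44, -40, 34]] · [[7/2, 2, 5/2], [1/2, 0, 1/2], [-4, -5/2, -5/2]] = [[-3, 3, -4], [-2, 3, 5]].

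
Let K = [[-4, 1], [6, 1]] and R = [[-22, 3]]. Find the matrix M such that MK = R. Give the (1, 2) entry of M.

Since K sits to the right of M, M = RK⁻¹.
det K = -10; the adjugate gives K⁻¹ = [[-1/10, 1/10], [3/5, 2/5]].
M = RK⁻¹ = [[-22, 3]] · [[-1/10, 1/10], [3/5, 2/5]] = [[4, -1]].

-1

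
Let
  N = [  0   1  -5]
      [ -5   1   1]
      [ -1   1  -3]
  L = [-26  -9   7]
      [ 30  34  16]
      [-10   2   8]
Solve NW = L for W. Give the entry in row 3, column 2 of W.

3

N is on the left of W, so left-multiply by N⁻¹: W = N⁻¹L.
det N = 4, so N⁻¹ = [[-1, -1/2, 3/2], [-4, -5/4, 25/4], [-1, -1/4, 5/4]].
W = N⁻¹L = [[-1, -1/2, 3/2], [-4, -5/4, 25/4], [-1, -1/4, 5/4]] · [[-26, -9, 7], [30, 34, 16], [-10, 2, 8]] = [[-4, -5, -3], [4, 6, 2], [6, 3, -1]].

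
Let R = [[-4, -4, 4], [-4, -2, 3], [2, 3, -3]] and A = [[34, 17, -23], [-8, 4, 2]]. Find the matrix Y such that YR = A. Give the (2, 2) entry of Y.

Since R sits to the right of Y, Y = AR⁻¹.
det R = 4; the adjugate gives R⁻¹ = [[-3/4, 0, -1], [-3/2, 1, -1], [-2, 1, -2]].
Y = AR⁻¹ = [[34, 17, -23], [-8, 4, 2]] · [[-3/4, 0, -1], [-3/2, 1, -1], [-2, 1, -2]] = [[-5, -6, -5], [-4, 6, 0]].

6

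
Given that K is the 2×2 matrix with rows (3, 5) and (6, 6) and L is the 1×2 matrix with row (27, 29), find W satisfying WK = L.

W = [[1, 4]]

K is on the right of W, so right-multiply by K⁻¹: W = LK⁻¹.
K has determinant -12; K⁻¹ = [[-1/2, 5/12], [1/2, -1/4]].
W = LK⁻¹ = [[27, 29]] · [[-1/2, 5/12], [1/2, -1/4]] = [[1, 4]].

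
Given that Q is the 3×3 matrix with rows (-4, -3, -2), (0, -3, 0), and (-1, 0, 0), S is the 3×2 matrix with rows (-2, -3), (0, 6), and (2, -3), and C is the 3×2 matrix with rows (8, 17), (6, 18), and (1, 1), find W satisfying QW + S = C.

QW = C − S = [[10, 20], [6, 12], [-1, 4]].
Since Q multiplies W on the left, W = Q⁻¹(C − S).
Q has determinant 6; Q⁻¹ = [[0, 0, -1], [0, -1/3, 0], [-1/2, 1/2, 2]].
W = Q⁻¹(C − S) = [[1, -4], [-2, -4], [-4, 4]].

W = [[1, -4], [-2, -4], [-4, 4]]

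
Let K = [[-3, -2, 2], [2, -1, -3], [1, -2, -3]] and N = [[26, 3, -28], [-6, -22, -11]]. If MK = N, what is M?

K is on the right of M, so right-multiply by K⁻¹: M = NK⁻¹.
det K = -3; the adjugate gives K⁻¹ = [[1, 10/3, -8/3], [-1, -7/3, 5/3], [1, 8/3, -7/3]].
M = NK⁻¹ = [[26, 3, -28], [-6, -22, -11]] · [[1, 10/3, -8/3], [-1, -7/3, 5/3], [1, 8/3, -7/3]] = [[-5, 5, 1], [5, 2, 5]].

M = [[-5, 5, 1], [5, 2, 5]]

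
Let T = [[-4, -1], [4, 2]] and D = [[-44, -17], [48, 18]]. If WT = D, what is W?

W = [[5, -6], [-6, 6]]

Right-multiplying both sides by T⁻¹ gives W = DT⁻¹.
T has determinant -4; T⁻¹ = [[-1/2, -1/4], [1, 1]].
W = DT⁻¹ = [[-44, -17], [48, 18]] · [[-1/2, -1/4], [1, 1]] = [[5, -6], [-6, 6]].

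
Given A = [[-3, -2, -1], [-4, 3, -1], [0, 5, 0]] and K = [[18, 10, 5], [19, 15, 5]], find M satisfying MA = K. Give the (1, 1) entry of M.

-2

A is on the right of M, so right-multiply by A⁻¹: M = KA⁻¹.
det A = 5, so A⁻¹ = [[1, -1, 1], [0, 0, 1/5], [-4, 3, -17/5]].
M = KA⁻¹ = [[18, 10, 5], [19, 15, 5]] · [[1, -1, 1], [0, 0, 1/5], [-4, 3, -17/5]] = [[-2, -3, 3], [-1, -4, 5]].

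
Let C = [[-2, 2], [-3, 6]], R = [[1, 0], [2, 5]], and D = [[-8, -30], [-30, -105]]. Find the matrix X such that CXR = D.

X = [[0, -1], [2, -4]]

Isolating X: multiply by C⁻¹ from the left and R⁻¹ from the right, so X = C⁻¹DR⁻¹.
det C = -6, so C⁻¹ = [[-1, 1/3], [-1/2, 1/3]].
det R = 5; the adjugate gives R⁻¹ = [[1, 0], [-2/5, 1/5]].
C⁻¹D = [[-2, -5], [-6, -20]].
X = (C⁻¹D)R⁻¹ = [[0, -1], [2, -4]].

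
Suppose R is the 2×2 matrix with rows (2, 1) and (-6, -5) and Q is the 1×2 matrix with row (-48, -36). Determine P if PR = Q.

P = [[-6, 6]]

Right-multiplying both sides by R⁻¹ gives P = QR⁻¹.
det R = -4; the adjugate gives R⁻¹ = [[5/4, 1/4], [-3/2, -1/2]].
P = QR⁻¹ = [[-48, -36]] · [[5/4, 1/4], [-3/2, -1/2]] = [[-6, 6]].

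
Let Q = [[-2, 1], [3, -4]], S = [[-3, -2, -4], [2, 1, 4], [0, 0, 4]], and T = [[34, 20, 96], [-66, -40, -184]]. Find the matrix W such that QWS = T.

Isolating W: multiply by Q⁻¹ from the left and S⁻¹ from the right, so W = Q⁻¹TS⁻¹.
Q has determinant 5; Q⁻¹ = [[-4/5, -1/5], [-3/5, -2/5]].
det S = 4; the adjugate gives S⁻¹ = [[1, 2, -1], [-2, -3, 1], [0, 0, 1/4]].
Q⁻¹T = [[-14, -8, -40], [6, 4, 16]].
W = (Q⁻¹T)S⁻¹ = [[2, -4, -4], [-2, 0, 2]].

W = [[2, -4, -4], [-2, 0, 2]]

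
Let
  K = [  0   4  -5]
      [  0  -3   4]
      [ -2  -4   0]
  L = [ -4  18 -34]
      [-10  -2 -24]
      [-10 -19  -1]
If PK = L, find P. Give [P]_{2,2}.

-6

Right-multiplying both sides by K⁻¹ gives P = LK⁻¹.
det K = -2; the adjugate gives K⁻¹ = [[-8, -10, -1/2], [4, 5, 0], [3, 4, 0]].
P = LK⁻¹ = [[-4, 18, -34], [-10, -2, -24], [-10, -19, -1]] · [[-8, -10, -1/2], [4, 5, 0], [3, 4, 0]] = [[2, -6, 2], [0, -6, 5], [1, 1, 5]].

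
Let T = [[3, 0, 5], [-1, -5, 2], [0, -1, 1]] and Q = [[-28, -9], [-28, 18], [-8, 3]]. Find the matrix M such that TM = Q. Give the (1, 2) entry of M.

T is on the left of M, so left-multiply by T⁻¹: M = T⁻¹Q.
det T = -4; the adjugate gives T⁻¹ = [[3/4, 5/4, -25/4], [-1/4, -3/4, 11/4], [-1/4, -3/4, 15/4]].
M = T⁻¹Q = [[3/4, 5/4, -25/4], [-1/4, -3/4, 11/4], [-1/4, -3/4, 15/4]] · [[-28, -9], [-28, 18], [-8, 3]] = [[-6, -3], [6, -3], [-2, 0]].

-3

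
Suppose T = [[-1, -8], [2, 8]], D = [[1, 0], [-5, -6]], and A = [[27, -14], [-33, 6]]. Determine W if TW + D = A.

TW = A − D = [[26, -14], [-28, 12]].
T is on the left of W, so left-multiply by T⁻¹: W = T⁻¹(A − D).
det T = 8; the adjugate gives T⁻¹ = [[1, 1], [-1/4, -1/8]].
W = T⁻¹(A − D) = [[-2, -2], [-3, 2]].

W = [[-2, -2], [-3, 2]]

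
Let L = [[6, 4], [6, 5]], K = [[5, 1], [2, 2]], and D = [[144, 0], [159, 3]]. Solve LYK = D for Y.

Y = [[4, -3], [3, 0]]

Isolating Y: multiply by L⁻¹ from the left and K⁻¹ from the right, so Y = L⁻¹DK⁻¹.
det L = 6, so L⁻¹ = [[5/6, -2/3], [-1, 1]].
det K = 8, so K⁻¹ = [[1/4, -1/8], [-1/4, 5/8]].
L⁻¹D = [[14, -2], [15, 3]].
Y = (L⁻¹D)K⁻¹ = [[4, -3], [3, 0]].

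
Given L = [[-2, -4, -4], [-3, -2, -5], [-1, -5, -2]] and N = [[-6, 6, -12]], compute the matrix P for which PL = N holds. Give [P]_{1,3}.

-6

Right-multiplying both sides by L⁻¹ gives P = NL⁻¹.
det L = -6, so L⁻¹ = [[7/2, -2, -2], [1/6, 0, -1/3], [-13/6, 1, 4/3]].
P = NL⁻¹ = [[-6, 6, -12]] · [[7/2, -2, -2], [1/6, 0, -1/3], [-13/6, 1, 4/3]] = [[6, 0, -6]].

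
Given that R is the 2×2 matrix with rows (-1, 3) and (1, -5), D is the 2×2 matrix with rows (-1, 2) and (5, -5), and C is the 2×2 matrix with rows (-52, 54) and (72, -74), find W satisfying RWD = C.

Left-multiply by R⁻¹ and right-multiply by D⁻¹: W = R⁻¹CD⁻¹.
det R = 2, so R⁻¹ = [[-5/2, -3/2], [-1/2, -1/2]].
det D = -5, so D⁻¹ = [[1, 2/5], [1, 1/5]].
R⁻¹C = [[22, -24], [-10, 10]].
W = (R⁻¹C)D⁻¹ = [[-2, 4], [0, -2]].

W = [[-2, 4], [0, -2]]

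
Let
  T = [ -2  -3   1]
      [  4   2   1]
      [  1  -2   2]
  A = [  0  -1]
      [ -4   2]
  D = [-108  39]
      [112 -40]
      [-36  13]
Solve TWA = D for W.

Left-multiply by T⁻¹ and right-multiply by A⁻¹: W = T⁻¹DA⁻¹.
det T = -1, so T⁻¹ = [[-6, -4, 5], [7, 5, -6], [10, 7, -8]].
det A = -4; the adjugate gives A⁻¹ = [[-1/2, -1/4], [-1, 0]].
T⁻¹D = [[20, -9], [20, -5], [-8, 6]].
W = (T⁻¹D)A⁻¹ = [[-1, -5], [-5, -5], [-2, 2]].

W = [[-1, -5], [-5, -5], [-2, 2]]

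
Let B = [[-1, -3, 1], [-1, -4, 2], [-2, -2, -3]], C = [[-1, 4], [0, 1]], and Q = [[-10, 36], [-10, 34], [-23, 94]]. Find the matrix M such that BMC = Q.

M = [[-4, 2], [-3, 0], [-3, -2]]

Isolating M: multiply by B⁻¹ from the left and C⁻¹ from the right, so M = B⁻¹QC⁻¹.
det B = -1, so B⁻¹ = [[-16, 11, 2], [7, -5, -1], [6, -4, -1]].
det C = -1; the adjugate gives C⁻¹ = [[-1, 4], [0, 1]].
B⁻¹Q = [[4, -14], [3, -12], [3, -14]].
M = (B⁻¹Q)C⁻¹ = [[-4, 2], [-3, 0], [-3, -2]].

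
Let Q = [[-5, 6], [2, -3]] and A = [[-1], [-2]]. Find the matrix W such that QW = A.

W = [[5], [4]]

Q is on the left of W, so left-multiply by Q⁻¹: W = Q⁻¹A.
det Q = 3; the adjugate gives Q⁻¹ = [[-1, -2], [-2/3, -5/3]].
W = Q⁻¹A = [[-1, -2], [-2/3, -5/3]] · [[-1], [-2]] = [[5], [4]].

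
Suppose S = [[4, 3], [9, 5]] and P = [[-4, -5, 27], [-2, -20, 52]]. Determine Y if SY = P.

Y = [[2, -5, 3], [-4, 5, 5]]

S is on the left of Y, so left-multiply by S⁻¹: Y = S⁻¹P.
S has determinant -7; S⁻¹ = [[-5/7, 3/7], [9/7, -4/7]].
Y = S⁻¹P = [[-5/7, 3/7], [9/7, -4/7]] · [[-4, -5, 27], [-2, -20, 52]] = [[2, -5, 3], [-4, 5, 5]].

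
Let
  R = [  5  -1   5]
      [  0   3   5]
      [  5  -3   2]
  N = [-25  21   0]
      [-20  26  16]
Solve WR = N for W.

W = [[0, 2, -5], [-2, 6, -2]]

R is on the right of W, so right-multiply by R⁻¹: W = NR⁻¹.
det R = 5; the adjugate gives R⁻¹ = [[21/5, -13/5, -4], [5, -3, -5], [-3, 2, 3]].
W = NR⁻¹ = [[-25, 21, 0], [-20, 26, 16]] · [[21/5, -13/5, -4], [5, -3, -5], [-3, 2, 3]] = [[0, 2, -5], [-2, 6, -2]].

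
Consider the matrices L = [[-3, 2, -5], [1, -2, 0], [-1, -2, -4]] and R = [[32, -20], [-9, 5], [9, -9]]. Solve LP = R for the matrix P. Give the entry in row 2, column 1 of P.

5

Left-multiplying both sides by L⁻¹ gives P = L⁻¹R.
L has determinant 4; L⁻¹ = [[2, 9/2, -5/2], [1, 7/4, -5/4], [-1, -2, 1]].
P = L⁻¹R = [[2, 9/2, -5/2], [1, 7/4, -5/4], [-1, -2, 1]] · [[32, -20], [-9, 5], [9, -9]] = [[1, 5], [5, 0], [-5, 1]].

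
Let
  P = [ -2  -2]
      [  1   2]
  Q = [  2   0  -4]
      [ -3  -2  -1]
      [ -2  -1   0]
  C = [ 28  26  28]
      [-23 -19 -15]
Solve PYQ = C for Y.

Y = [[2, 5, -3], [-1, 5, -4]]

Left-multiply by P⁻¹ and right-multiply by Q⁻¹: Y = P⁻¹CQ⁻¹.
det P = -2, so P⁻¹ = [[-1, -1], [1/2, 1]].
det Q = 2; the adjugate gives Q⁻¹ = [[-1/2, 2, -4], [1, -4, 7], [-1/2, 1, -2]].
P⁻¹C = [[-5, -7, -13], [-9, -6, -1]].
Y = (P⁻¹C)Q⁻¹ = [[2, 5, -3], [-1, 5, -4]].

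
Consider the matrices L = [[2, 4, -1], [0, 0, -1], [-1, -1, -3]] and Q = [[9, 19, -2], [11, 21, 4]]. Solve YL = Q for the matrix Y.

Y = [[5, -6, 1], [5, -6, -1]]

Since L sits to the right of Y, Y = QL⁻¹.
L has determinant 2; L⁻¹ = [[-1/2, 13/2, -2], [1/2, -7/2, 1], [0, -1, 0]].
Y = QL⁻¹ = [[9, 19, -2], [11, 21, 4]] · [[-1/2, 13/2, -2], [1/2, -7/2, 1], [0, -1, 0]] = [[5, -6, 1], [5, -6, -1]].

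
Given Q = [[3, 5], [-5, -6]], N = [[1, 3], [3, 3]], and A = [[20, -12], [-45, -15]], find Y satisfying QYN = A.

Isolating Y: multiply by Q⁻¹ from the left and N⁻¹ from the right, so Y = Q⁻¹AN⁻¹.
det Q = 7; the adjugate gives Q⁻¹ = [[-6/7, -5/7], [5/7, 3/7]].
det N = -6; the adjugate gives N⁻¹ = [[-1/2, 1/2], [1/2, -1/6]].
Q⁻¹A = [[15, 21], [-5, -15]].
Y = (Q⁻¹A)N⁻¹ = [[3, 4], [-5, 0]].

Y = [[3, 4], [-5, 0]]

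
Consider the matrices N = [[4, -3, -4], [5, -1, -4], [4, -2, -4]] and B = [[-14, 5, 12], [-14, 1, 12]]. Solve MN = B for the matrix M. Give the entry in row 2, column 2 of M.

-2

Right-multiplying both sides by N⁻¹ gives M = BN⁻¹.
N has determinant -4; N⁻¹ = [[1, 1, -2], [-1, 0, 1], [3/2, 1, -11/4]].
M = BN⁻¹ = [[-14, 5, 12], [-14, 1, 12]] · [[1, 1, -2], [-1, 0, 1], [3/2, 1, -11/4]] = [[-1, -2, 0], [3, -2, -4]].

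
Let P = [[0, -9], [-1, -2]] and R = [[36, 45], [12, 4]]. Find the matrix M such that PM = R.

Left-multiplying both sides by P⁻¹ gives M = P⁻¹R.
P has determinant -9; P⁻¹ = [[2/9, -1], [-1/9, 0]].
M = P⁻¹R = [[2/9, -1], [-1/9, 0]] · [[36, 45], [12, 4]] = [[-4, 6], [-4, -5]].

M = [[-4, 6], [-4, -5]]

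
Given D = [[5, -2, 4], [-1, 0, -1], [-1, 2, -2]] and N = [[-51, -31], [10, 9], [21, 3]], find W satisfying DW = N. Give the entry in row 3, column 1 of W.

Left-multiplying both sides by D⁻¹ gives W = D⁻¹N.
det D = 4, so D⁻¹ = [[1/2, 1, 1/2], [-1/4, -3/2, 1/4], [-1/2, -2, -1/2]].
W = D⁻¹N = [[1/2, 1, 1/2], [-1/4, -3/2, 1/4], [-1/2, -2, -1/2]] · [[-51, -31], [10, 9], [21, 3]] = [[-5, -5], [3, -5], [-5, -4]].

-5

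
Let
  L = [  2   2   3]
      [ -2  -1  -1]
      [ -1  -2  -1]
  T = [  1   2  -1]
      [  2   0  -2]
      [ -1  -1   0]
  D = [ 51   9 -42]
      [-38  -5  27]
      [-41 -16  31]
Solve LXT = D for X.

Left-multiply by L⁻¹ and right-multiply by T⁻¹: X = L⁻¹DT⁻¹.
det L = 5, so L⁻¹ = [[-1/5, -4/5, 1/5], [-1/5, 1/5, -4/5], [3/5, 2/5, 2/5]].
T has determinant 4; T⁻¹ = [[-1/2, 1/4, -1], [1/2, -1/4, 0], [-1/2, -1/4, -1]].
L⁻¹D = [[12, -1, -7], [15, 10, -11], [-1, -3, -2]].
X = (L⁻¹D)T⁻¹ = [[-3, 5, -5], [3, 4, -4], [0, 1, 3]].

X = [[-3, 5, -5], [3, 4, -4], [0, 1, 3]]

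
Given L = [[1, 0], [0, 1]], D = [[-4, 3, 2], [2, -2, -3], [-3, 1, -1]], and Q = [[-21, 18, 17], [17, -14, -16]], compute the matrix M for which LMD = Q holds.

Left-multiply by L⁻¹ and right-multiply by D⁻¹: M = L⁻¹QD⁻¹.
det L = 1, so L⁻¹ = [[1, 0], [0, 1]].
det D = 5, so D⁻¹ = [[1, 1, -1], [11/5, 2, -8/5], [-4/5, -1, 2/5]].
L⁻¹Q = [[-21, 18, 17], [17, -14, -16]].
M = (L⁻¹Q)D⁻¹ = [[5, -2, -1], [-1, 5, -1]].

M = [[5, -2, -1], [-1, 5, -1]]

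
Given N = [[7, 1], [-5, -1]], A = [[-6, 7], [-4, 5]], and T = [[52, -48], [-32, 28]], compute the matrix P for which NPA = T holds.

Isolating P: multiply by N⁻¹ from the left and A⁻¹ from the right, so P = N⁻¹TA⁻¹.
det N = -2; the adjugate gives N⁻¹ = [[1/2, 1/2], [-5/2, -7/2]].
det A = -2; the adjugate gives A⁻¹ = [[-5/2, 7/2], [-2, 3]].
N⁻¹T = [[10, -10], [-18, 22]].
P = (N⁻¹T)A⁻¹ = [[-5, 5], [1, 3]].

P = [[-5, 5], [1, 3]]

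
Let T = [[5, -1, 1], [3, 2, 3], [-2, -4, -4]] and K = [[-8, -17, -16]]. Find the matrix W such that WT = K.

W = [[-1, 3, 6]]

T is on the right of W, so right-multiply by T⁻¹: W = KT⁻¹.
det T = 6; the adjugate gives T⁻¹ = [[2/3, -4/3, -5/6], [1, -3, -2], [-4/3, 11/3, 13/6]].
W = KT⁻¹ = [[-8, -17, -16]] · [[2/3, -4/3, -5/6], [1, -3, -2], [-4/3, 11/3, 13/6]] = [[-1, 3, 6]].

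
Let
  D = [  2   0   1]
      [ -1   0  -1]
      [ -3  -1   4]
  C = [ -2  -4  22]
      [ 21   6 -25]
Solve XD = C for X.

D is on the right of X, so right-multiply by D⁻¹: X = CD⁻¹.
det D = -1; the adjugate gives D⁻¹ = [[1, 1, 0], [-7, -11, -1], [-1, -2, 0]].
X = CD⁻¹ = [[-2, -4, 22], [21, 6, -25]] · [[1, 1, 0], [-7, -11, -1], [-1, -2, 0]] = [[4, -2, 4], [4, 5, -6]].

X = [[4, -2, 4], [4, 5, -6]]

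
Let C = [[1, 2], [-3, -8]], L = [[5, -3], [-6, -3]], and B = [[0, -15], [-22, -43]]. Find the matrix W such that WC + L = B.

WC = B − L = [[-5, -12], [-16, -40]].
Since C sits to the right of W, W = (B − L)C⁻¹.
C has determinant -2; C⁻¹ = [[4, 1], [-3/2, -1/2]].
W = (B − L)C⁻¹ = [[-2, 1], [-4, 4]].

W = [[-2, 1], [-4, 4]]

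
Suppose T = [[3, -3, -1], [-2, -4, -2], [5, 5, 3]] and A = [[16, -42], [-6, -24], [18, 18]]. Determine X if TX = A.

X = [[5, -6], [1, 6], [-4, 6]]

Left-multiplying both sides by T⁻¹ gives X = T⁻¹A.
det T = -4, so T⁻¹ = [[1/2, -1, -1/2], [1, -7/2, -2], [-5/2, 15/2, 9/2]].
X = T⁻¹A = [[1/2, -1, -1/2], [1, -7/2, -2], [-5/2, 15/2, 9/2]] · [[16, -42], [-6, -24], [18, 18]] = [[5, -6], [1, 6], [-4, 6]].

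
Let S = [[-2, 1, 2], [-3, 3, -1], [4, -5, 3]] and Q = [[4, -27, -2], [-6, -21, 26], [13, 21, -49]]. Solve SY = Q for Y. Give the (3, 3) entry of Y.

-5

S is on the left of Y, so left-multiply by S⁻¹: Y = S⁻¹Q.
S has determinant 3; S⁻¹ = [[4/3, -13/3, -7/3], [5/3, -14/3, -8/3], [1, -2, -1]].
Y = S⁻¹Q = [[4/3, -13/3, -7/3], [5/3, -14/3, -8/3], [1, -2, -1]] · [[4, -27, -2], [-6, -21, 26], [13, 21, -49]] = [[1, 6, -1], [0, -3, 6], [3, -6, -5]].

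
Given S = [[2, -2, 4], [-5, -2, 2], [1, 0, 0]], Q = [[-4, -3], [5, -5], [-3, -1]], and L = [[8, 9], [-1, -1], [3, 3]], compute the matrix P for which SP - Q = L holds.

SP = L + Q = [[4, 6], [4, -6], [0, 2]].
Left-multiplying both sides by S⁻¹ gives P = S⁻¹(L + Q).
det S = 4, so S⁻¹ = [[0, 0, 1], [1/2, -1, -6], [1/2, -1/2, -7/2]].
P = S⁻¹(L + Q) = [[0, 2], [-2, -3], [0, -1]].

P = [[0, 2], [-2, -3], [0, -1]]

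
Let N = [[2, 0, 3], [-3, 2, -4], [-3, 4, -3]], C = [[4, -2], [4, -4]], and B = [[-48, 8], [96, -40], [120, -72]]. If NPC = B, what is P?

P = [[-4, -2], [0, 3], [-4, 4]]

Left-multiply by N⁻¹ and right-multiply by C⁻¹: P = N⁻¹BC⁻¹.
N has determinant 2; N⁻¹ = [[5, 6, -3], [3/2, 3/2, -1/2], [-3, -4, 2]].
C has determinant -8; C⁻¹ = [[1/2, -1/4], [1/2, -1/2]].
N⁻¹B = [[-24, 16], [12, -12], [0, -8]].
P = (N⁻¹B)C⁻¹ = [[-4, -2], [0, 3], [-4, 4]].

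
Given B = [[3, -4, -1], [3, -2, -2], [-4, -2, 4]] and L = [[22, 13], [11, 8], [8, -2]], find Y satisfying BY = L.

Y = [[3, 4], [-4, -1], [3, 3]]

B is on the left of Y, so left-multiply by B⁻¹: Y = B⁻¹L.
det B = -6; the adjugate gives B⁻¹ = [[2, -3, -1], [2/3, -4/3, -1/2], [7/3, -11/3, -1]].
Y = B⁻¹L = [[2, -3, -1], [2/3, -4/3, -1/2], [7/3, -11/3, -1]] · [[22, 13], [11, 8], [8, -2]] = [[3, 4], [-4, -1], [3, 3]].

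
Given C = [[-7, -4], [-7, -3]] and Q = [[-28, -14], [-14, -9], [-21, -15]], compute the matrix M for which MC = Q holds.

C is on the right of M, so right-multiply by C⁻¹: M = QC⁻¹.
det C = -7; the adjugate gives C⁻¹ = [[3/7, -4/7], [-1, 1]].
M = QC⁻¹ = [[-28, -14], [-14, -9], [-21, -15]] · [[3/7, -4/7], [-1, 1]] = [[2, 2], [3, -1], [6, -3]].

M = [[2, 2], [3, -1], [6, -3]]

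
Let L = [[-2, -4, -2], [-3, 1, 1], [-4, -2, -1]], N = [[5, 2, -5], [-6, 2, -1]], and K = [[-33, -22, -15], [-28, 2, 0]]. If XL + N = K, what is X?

X = [[5, 4, 4], [-2, 2, 5]]

XL = K − N = [[-38, -24, -10], [-22, 0, 1]].
Since L sits to the right of X, X = (K − N)L⁻¹.
det L = 6, so L⁻¹ = [[1/6, 0, -1/3], [-7/6, -1, 4/3], [5/3, 2, -7/3]].
X = (K − N)L⁻¹ = [[5, 4, 4], [-2, 2, 5]].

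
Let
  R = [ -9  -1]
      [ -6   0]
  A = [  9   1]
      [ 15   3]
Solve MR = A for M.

R is on the right of M, so right-multiply by R⁻¹: M = AR⁻¹.
R has determinant -6; R⁻¹ = [[0, -1/6], [-1, 3/2]].
M = AR⁻¹ = [[9, 1], [15, 3]] · [[0, -1/6], [-1, 3/2]] = [[-1, 0], [-3, 2]].

M = [[-1, 0], [-3, 2]]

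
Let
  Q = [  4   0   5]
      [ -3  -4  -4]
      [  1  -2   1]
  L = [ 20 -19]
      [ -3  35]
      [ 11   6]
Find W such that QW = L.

W = [[5, -1], [-3, -5], [0, -3]]

Q is on the left of W, so left-multiply by Q⁻¹: W = Q⁻¹L.
det Q = 2, so Q⁻¹ = [[-6, -5, 10], [-1/2, -1/2, 1/2], [5, 4, -8]].
W = Q⁻¹L = [[-6, -5, 10], [-1/2, -1/2, 1/2], [5, 4, -8]] · [[20, -19], [-3, 35], [11, 6]] = [[5, -1], [-3, -5], [0, -3]].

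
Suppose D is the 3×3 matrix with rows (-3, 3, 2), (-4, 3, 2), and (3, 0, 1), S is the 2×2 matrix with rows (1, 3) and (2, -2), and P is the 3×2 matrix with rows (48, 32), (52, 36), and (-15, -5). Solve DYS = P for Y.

Y = D⁻¹PS⁻¹ (apply D⁻¹ on the left and S⁻¹ on the right).
D has determinant 3; D⁻¹ = [[1, -1, 0], [10/3, -3, -2/3], [-3, 3, 1]].
det S = -8, so S⁻¹ = [[1/4, 3/8], [1/4, -1/8]].
D⁻¹P = [[-4, -4], [14, 2], [-3, 7]].
Y = (D⁻¹P)S⁻¹ = [[-2, -1], [4, 5], [1, -2]].

Y = [[-2, -1], [4, 5], [1, -2]]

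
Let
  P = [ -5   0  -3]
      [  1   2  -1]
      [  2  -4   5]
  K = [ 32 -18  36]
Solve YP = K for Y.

Since P sits to the right of Y, Y = KP⁻¹.
det P = -6; the adjugate gives P⁻¹ = [[-1, -2, -1], [7/6, 19/6, 4/3], [4/3, 10/3, 5/3]].
Y = KP⁻¹ = [[32, -18, 36]] · [[-1, -2, -1], [7/6, 19/6, 4/3], [4/3, 10/3, 5/3]] = [[-5, -1, 4]].

Y = [[-5, -1, 4]]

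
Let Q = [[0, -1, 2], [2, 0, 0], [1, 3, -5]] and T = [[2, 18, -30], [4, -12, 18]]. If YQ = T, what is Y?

Right-multiplying both sides by Q⁻¹ gives Y = TQ⁻¹.
det Q = 2, so Q⁻¹ = [[0, 1/2, 0], [5, -1, 2], [3, -1/2, 1]].
Y = TQ⁻¹ = [[2, 18, -30], [4, -12, 18]] · [[0, 1/2, 0], [5, -1, 2], [3, -1/2, 1]] = [[0, -2, 6], [-6, 5, -6]].

Y = [[0, -2, 6], [-6, 5, -6]]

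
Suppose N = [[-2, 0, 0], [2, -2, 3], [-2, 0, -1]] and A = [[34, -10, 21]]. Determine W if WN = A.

W = [[-6, 5, -6]]

Since N sits to the right of W, W = AN⁻¹.
det N = -4, so N⁻¹ = [[-1/2, 0, 0], [1, -1/2, -3/2], [1, 0, -1]].
W = AN⁻¹ = [[34, -10, 21]] · [[-1/2, 0, 0], [1, -1/2, -3/2], [1, 0, -1]] = [[-6, 5, -6]].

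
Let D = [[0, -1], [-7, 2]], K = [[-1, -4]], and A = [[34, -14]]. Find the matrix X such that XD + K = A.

XD = A − K = [[35, -10]].
D is on the right of X, so right-multiply by D⁻¹: X = (A − K)D⁻¹.
det D = -7, so D⁻¹ = [[-2/7, -1/7], [-1, 0]].
X = (A − K)D⁻¹ = [[0, -5]].

X = [[0, -5]]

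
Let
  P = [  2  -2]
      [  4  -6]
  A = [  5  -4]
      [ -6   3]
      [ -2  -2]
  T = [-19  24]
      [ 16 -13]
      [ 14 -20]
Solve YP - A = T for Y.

Y = [[-1, -3], [5, 0], [-4, 5]]

YP = T + A = [[-14, 20], [10, -10], [12, -22]].
P is on the right of Y, so right-multiply by P⁻¹: Y = (T + A)P⁻¹.
det P = -4, so P⁻¹ = [[3/2, -1/2], [1, -1/2]].
Y = (T + A)P⁻¹ = [[-1, -3], [5, 0], [-4, 5]].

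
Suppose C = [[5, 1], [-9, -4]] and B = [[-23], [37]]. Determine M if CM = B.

M = [[-5], [2]]

C is on the left of M, so left-multiply by C⁻¹: M = C⁻¹B.
C has determinant -11; C⁻¹ = [[4/11, 1/11], [-9/11, -5/11]].
M = C⁻¹B = [[4/11, 1/11], [-9/11, -5/11]] · [[-23], [37]] = [[-5], [2]].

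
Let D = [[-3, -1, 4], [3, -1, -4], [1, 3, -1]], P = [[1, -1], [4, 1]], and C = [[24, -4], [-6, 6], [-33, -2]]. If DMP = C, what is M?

Left-multiply by D⁻¹ and right-multiply by P⁻¹: M = D⁻¹CP⁻¹.
D has determinant 2; D⁻¹ = [[13/2, 11/2, 4], [-1/2, -1/2, 0], [5, 4, 3]].
P has determinant 5; P⁻¹ = [[1/5, 1/5], [-4/5, 1/5]].
D⁻¹C = [[-9, -1], [-9, -1], [-3, -2]].
M = (D⁻¹C)P⁻¹ = [[-1, -2], [-1, -2], [1, -1]].

M = [[-1, -2], [-1, -2], [1, -1]]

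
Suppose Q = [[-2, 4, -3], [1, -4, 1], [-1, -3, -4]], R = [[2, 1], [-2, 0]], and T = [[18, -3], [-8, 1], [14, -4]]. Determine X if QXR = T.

Left-multiply by Q⁻¹ and right-multiply by R⁻¹: X = Q⁻¹TR⁻¹.
det Q = -5; the adjugate gives Q⁻¹ = [[-19/5, -5, 8/5], [-3/5, -1, 1/5], [7/5, 2, -4/5]].
R has determinant 2; R⁻¹ = [[0, -1/2], [1, 1]].
Q⁻¹T = [[-6, 0], [0, 0], [-2, 1]].
X = (Q⁻¹T)R⁻¹ = [[0, 3], [0, 0], [1, 2]].

X = [[0, 3], [0, 0], [1, 2]]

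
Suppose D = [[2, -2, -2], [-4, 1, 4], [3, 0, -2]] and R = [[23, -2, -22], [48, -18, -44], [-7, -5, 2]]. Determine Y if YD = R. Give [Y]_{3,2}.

D is on the right of Y, so right-multiply by D⁻¹: Y = RD⁻¹.
det D = -6, so D⁻¹ = [[1/3, 2/3, 1], [-2/3, -1/3, 0], [1/2, 1, 1]].
Y = RD⁻¹ = [[23, -2, -22], [48, -18, -44], [-7, -5, 2]] · [[1/3, 2/3, 1], [-2/3, -1/3, 0], [1/2, 1, 1]] = [[-2, -6, 1], [6, -6, 4], [2, -1, -5]].

-1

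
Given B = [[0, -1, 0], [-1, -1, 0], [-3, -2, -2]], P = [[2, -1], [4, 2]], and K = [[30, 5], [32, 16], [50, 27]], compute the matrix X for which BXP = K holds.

X = [[5, -3], [-5, -5], [-2, 3]]

Isolating X: multiply by B⁻¹ from the left and P⁻¹ from the right, so X = B⁻¹KP⁻¹.
B has determinant 2; B⁻¹ = [[1, -1, 0], [-1, 0, 0], [-1/2, 3/2, -1/2]].
P has determinant 8; P⁻¹ = [[1/4, 1/8], [-1/2, 1/4]].
B⁻¹K = [[-2, -11], [-30, -5], [8, 8]].
X = (B⁻¹K)P⁻¹ = [[5, -3], [-5, -5], [-2, 3]].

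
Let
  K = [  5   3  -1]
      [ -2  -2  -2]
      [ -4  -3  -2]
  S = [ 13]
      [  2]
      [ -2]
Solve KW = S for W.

W = [[2], [0], [-3]]

Since K multiplies W on the left, W = K⁻¹S.
K has determinant 4; K⁻¹ = [[-1/2, 9/4, -2], [1, -7/2, 3], [-1/2, 3/4, -1]].
W = K⁻¹S = [[-1/2, 9/4, -2], [1, -7/2, 3], [-1/2, 3/4, -1]] · [[13], [2], [-2]] = [[2], [0], [-3]].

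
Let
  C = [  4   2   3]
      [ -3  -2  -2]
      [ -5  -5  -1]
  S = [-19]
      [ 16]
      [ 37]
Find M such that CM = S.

M = [[-6], [-2], [3]]

Since C multiplies M on the left, M = C⁻¹S.
det C = -3; the adjugate gives C⁻¹ = [[8/3, 13/3, -2/3], [-7/3, -11/3, 1/3], [-5/3, -10/3, 2/3]].
M = C⁻¹S = [[8/3, 13/3, -2/3], [-7/3, -11/3, 1/3], [-5/3, -10/3, 2/3]] · [[-19], [16], [37]] = [[-6], [-2], [3]].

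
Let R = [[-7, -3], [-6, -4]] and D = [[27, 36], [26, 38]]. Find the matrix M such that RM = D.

M = [[-3, -3], [-2, -5]]

R is on the left of M, so left-multiply by R⁻¹: M = R⁻¹D.
det R = 10, so R⁻¹ = [[-2/5, 3/10], [3/5, -7/10]].
M = R⁻¹D = [[-2/5, 3/10], [3/5, -7/10]] · [[27, 36], [26, 38]] = [[-3, -3], [-2, -5]].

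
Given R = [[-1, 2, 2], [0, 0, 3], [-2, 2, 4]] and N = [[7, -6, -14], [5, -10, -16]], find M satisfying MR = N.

M = [[1, 0, -4], [-5, -2, 0]]

Since R sits to the right of M, M = NR⁻¹.
det R = -6; the adjugate gives R⁻¹ = [[1, 2/3, -1], [1, 0, -1/2], [0, 1/3, 0]].
M = NR⁻¹ = [[7, -6, -14], [5, -10, -16]] · [[1, 2/3, -1], [1, 0, -1/2], [0, 1/3, 0]] = [[1, 0, -4], [-5, -2, 0]].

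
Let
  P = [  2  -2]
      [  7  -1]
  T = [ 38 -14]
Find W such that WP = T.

Since P sits to the right of W, W = TP⁻¹.
det P = 12, so P⁻¹ = [[-1/12, 1/6], [-7/12, 1/6]].
W = TP⁻¹ = [[38, -14]] · [[-1/12, 1/6], [-7/12, 1/6]] = [[5, 4]].

W = [[5, 4]]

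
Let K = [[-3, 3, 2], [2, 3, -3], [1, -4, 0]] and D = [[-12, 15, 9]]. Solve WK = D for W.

W = [[0, -3, -6]]

Since K sits to the right of W, W = DK⁻¹.
det K = 5, so K⁻¹ = [[-12/5, -8/5, -3], [-3/5, -2/5, -1], [-11/5, -9/5, -3]].
W = DK⁻¹ = [[-12, 15, 9]] · [[-12/5, -8/5, -3], [-3/5, -2/5, -1], [-11/5, -9/5, -3]] = [[0, -3, -6]].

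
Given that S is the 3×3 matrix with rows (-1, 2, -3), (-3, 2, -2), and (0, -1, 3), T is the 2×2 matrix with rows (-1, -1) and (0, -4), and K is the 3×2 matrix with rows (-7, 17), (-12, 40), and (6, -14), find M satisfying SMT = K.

M = S⁻¹KT⁻¹ (apply S⁻¹ on the left and T⁻¹ on the right).
S has determinant 5; S⁻¹ = [[4/5, -3/5, 2/5], [9/5, -3/5, 7/5], [3/5, -1/5, 4/5]].
det T = 4; the adjugate gives T⁻¹ = [[-1, 1/4], [0, -1/4]].
S⁻¹K = [[4, -16], [3, -13], [3, -9]].
M = (S⁻¹K)T⁻¹ = [[-4, 5], [-3, 4], [-3, 3]].

M = [[-4, 5], [-3, 4], [-3, 3]]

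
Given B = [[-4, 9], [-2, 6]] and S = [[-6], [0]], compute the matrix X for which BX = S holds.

Left-multiplying both sides by B⁻¹ gives X = B⁻¹S.
det B = -6, so B⁻¹ = [[-1, 3/2], [-1/3, 2/3]].
X = B⁻¹S = [[-1, 3/2], [-1/3, 2/3]] · [[-6], [0]] = [[6], [2]].

X = [[6], [2]]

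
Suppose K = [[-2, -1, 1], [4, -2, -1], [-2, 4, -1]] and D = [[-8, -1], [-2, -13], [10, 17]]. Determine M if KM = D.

K is on the left of M, so left-multiply by K⁻¹: M = K⁻¹D.
det K = -6; the adjugate gives K⁻¹ = [[-1, -1/2, -1/2], [-1, -2/3, -1/3], [-2, -5/3, -4/3]].
M = K⁻¹D = [[-1, -1/2, -1/2], [-1, -2/3, -1/3], [-2, -5/3, -4/3]] · [[-8, -1], [-2, -13], [10, 17]] = [[4, -1], [6, 4], [6, 1]].

M = [[4, -1], [6, 4], [6, 1]]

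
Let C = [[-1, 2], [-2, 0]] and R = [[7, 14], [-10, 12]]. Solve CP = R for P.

Left-multiplying both sides by C⁻¹ gives P = C⁻¹R.
det C = 4; the adjugate gives C⁻¹ = [[0, -1/2], [1/2, -1/4]].
P = C⁻¹R = [[0, -1/2], [1/2, -1/4]] · [[7, 14], [-10, 12]] = [[5, -6], [6, 4]].

P = [[5, -6], [6, 4]]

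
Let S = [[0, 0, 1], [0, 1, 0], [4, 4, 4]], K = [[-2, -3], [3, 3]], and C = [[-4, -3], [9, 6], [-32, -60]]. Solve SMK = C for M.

M = [[5, -1], [3, 5], [-1, -2]]

Isolating M: multiply by S⁻¹ from the left and K⁻¹ from the right, so M = S⁻¹CK⁻¹.
det S = -4; the adjugate gives S⁻¹ = [[-1, -1, 1/4], [0, 1, 0], [1, 0, 0]].
det K = 3, so K⁻¹ = [[1, 1], [-1, -2/3]].
S⁻¹C = [[-13, -18], [9, 6], [-4, -3]].
M = (S⁻¹C)K⁻¹ = [[5, -1], [3, 5], [-1, -2]].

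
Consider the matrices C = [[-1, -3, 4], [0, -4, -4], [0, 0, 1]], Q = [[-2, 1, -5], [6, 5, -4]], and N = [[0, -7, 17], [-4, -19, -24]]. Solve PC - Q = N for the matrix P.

P = [[2, 0, 4], [-2, 5, 0]]

PC = N + Q = [[-2, -6, 12], [2, -14, -28]].
Since C sits to the right of P, P = (N + Q)C⁻¹.
C has determinant 4; C⁻¹ = [[-1, 3/4, 7], [0, -1/4, -1], [0, 0, 1]].
P = (N + Q)C⁻¹ = [[2, 0, 4], [-2, 5, 0]].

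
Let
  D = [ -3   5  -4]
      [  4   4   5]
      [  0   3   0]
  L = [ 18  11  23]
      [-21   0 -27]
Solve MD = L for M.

Right-multiplying both sides by D⁻¹ gives M = LD⁻¹.
D has determinant -3; D⁻¹ = [[5, 4, -41/3], [0, 0, 1/3], [-4, -3, 32/3]].
M = LD⁻¹ = [[18, 11, 23], [-21, 0, -27]] · [[5, 4, -41/3], [0, 0, 1/3], [-4, -3, 32/3]] = [[-2, 3, 3], [3, -3, -1]].

M = [[-2, 3, 3], [3, -3, -1]]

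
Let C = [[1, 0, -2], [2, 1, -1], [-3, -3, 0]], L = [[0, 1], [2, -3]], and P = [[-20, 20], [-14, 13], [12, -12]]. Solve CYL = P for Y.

Y = [[-2, 0], [0, -2], [4, 5]]

Isolating Y: multiply by C⁻¹ from the left and L⁻¹ from the right, so Y = C⁻¹PL⁻¹.
C has determinant 3; C⁻¹ = [[-1, 2, 2/3], [1, -2, -1], [-1, 1, 1/3]].
L has determinant -2; L⁻¹ = [[3/2, 1/2], [1, 0]].
C⁻¹P = [[0, -2], [-4, 6], [10, -11]].
Y = (C⁻¹P)L⁻¹ = [[-2, 0], [0, -2], [4, 5]].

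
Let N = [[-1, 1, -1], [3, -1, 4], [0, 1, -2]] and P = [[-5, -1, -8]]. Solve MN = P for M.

M = [[-4, -3, 0]]

Since N sits to the right of M, M = PN⁻¹.
N has determinant 5; N⁻¹ = [[-2/5, 1/5, 3/5], [6/5, 2/5, 1/5], [3/5, 1/5, -2/5]].
M = PN⁻¹ = [[-5, -1, -8]] · [[-2/5, 1/5, 3/5], [6/5, 2/5, 1/5], [3/5, 1/5, -2/5]] = [[-4, -3, 0]].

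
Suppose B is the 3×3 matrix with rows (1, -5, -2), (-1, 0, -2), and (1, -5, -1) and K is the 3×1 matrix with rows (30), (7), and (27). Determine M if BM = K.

M = [[-1], [-5], [-3]]

B is on the left of M, so left-multiply by B⁻¹: M = B⁻¹K.
B has determinant -5; B⁻¹ = [[2, -1, -2], [3/5, -1/5, -4/5], [-1, 0, 1]].
M = B⁻¹K = [[2, -1, -2], [3/5, -1/5, -4/5], [-1, 0, 1]] · [[30], [7], [27]] = [[-1], [-5], [-3]].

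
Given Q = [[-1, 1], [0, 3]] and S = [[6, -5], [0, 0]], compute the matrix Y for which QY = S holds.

Left-multiplying both sides by Q⁻¹ gives Y = Q⁻¹S.
det Q = -3, so Q⁻¹ = [[-1, 1/3], [0, 1/3]].
Y = Q⁻¹S = [[-1, 1/3], [0, 1/3]] · [[6, -5], [0, 0]] = [[-6, 5], [0, 0]].

Y = [[-6, 5], [0, 0]]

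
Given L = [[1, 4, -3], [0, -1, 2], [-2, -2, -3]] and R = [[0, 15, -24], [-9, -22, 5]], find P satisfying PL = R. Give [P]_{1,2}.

-3

L is on the right of P, so right-multiply by L⁻¹: P = RL⁻¹.
det L = -3; the adjugate gives L⁻¹ = [[-7/3, -6, -5/3], [4/3, 3, 2/3], [2/3, 2, 1/3]].
P = RL⁻¹ = [[0, 15, -24], [-9, -22, 5]] · [[-7/3, -6, -5/3], [4/3, 3, 2/3], [2/3, 2, 1/3]] = [[4, -3, 2], [-5, -2, 2]].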